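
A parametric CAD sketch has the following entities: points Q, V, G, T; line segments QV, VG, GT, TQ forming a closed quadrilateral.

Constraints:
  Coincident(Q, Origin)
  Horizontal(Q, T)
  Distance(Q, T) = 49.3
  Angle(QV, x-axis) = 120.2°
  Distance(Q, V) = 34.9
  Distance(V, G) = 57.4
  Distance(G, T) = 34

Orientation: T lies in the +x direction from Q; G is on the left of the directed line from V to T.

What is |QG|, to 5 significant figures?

51.467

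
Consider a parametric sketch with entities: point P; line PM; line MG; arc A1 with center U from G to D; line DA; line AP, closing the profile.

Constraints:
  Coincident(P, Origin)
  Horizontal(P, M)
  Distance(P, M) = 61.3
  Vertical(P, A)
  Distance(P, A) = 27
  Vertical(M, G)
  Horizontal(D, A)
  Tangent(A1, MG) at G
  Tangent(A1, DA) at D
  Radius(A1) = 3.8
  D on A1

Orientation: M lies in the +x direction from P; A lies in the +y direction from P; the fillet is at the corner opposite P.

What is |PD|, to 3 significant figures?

63.5

P is at the origin; P and M share the same y with |PM| = 61.3 and M on the +x side, so M = (61.3, 0.00). PA is vertical with |PA| = 27.0 and A on the +y side, so A = (0.00, 27.0). The virtual corner opposite P is at (61.3, 27.0). The tangent condition forces UG to be normal to MG and A1 meets DA tangentially, so UD is at right angles to DA, with radius 3.8, so the center U sits 3.8 in from both sides at U = (57.5, 23.2). That places the tangent points at G = (61.3, 23.2) on MG and D = (57.5, 27.0) on DA. Then |PD| = |D − P| = 63.5.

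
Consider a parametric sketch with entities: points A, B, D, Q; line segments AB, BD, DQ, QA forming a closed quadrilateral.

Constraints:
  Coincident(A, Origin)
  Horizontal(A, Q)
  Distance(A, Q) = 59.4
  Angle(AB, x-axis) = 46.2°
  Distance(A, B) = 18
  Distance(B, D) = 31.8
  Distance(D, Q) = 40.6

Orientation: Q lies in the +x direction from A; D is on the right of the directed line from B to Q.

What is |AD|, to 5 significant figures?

28.369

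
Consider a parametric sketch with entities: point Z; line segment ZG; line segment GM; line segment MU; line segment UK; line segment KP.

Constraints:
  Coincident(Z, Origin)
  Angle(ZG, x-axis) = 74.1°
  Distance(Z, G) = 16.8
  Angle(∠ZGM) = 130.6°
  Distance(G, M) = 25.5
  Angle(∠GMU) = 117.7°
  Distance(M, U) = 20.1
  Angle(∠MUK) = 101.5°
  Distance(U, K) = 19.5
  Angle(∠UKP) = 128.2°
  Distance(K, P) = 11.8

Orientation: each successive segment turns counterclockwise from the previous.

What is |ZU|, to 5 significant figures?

46.053

Z is at the origin; ZG runs at 74.1° with length 16.8, so G = (4.6025, 16.157). ∠ZGM = 130.6° gives GM at 123.50° from the x-axis; with |GM| = 25.5, M = (-9.4719, 37.421). ∠GMU = 117.7° gives MU at -174.20° from the x-axis; with |MU| = 20.1, U = (-29.469, 35.390). Then |ZU| = |U − Z| = 46.053.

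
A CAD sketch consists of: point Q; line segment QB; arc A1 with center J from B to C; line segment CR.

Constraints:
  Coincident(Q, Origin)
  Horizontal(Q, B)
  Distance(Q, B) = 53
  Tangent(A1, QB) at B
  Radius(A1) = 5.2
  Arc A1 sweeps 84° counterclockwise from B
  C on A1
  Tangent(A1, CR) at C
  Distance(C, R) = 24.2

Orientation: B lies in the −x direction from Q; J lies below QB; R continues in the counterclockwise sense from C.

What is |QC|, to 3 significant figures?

58.4

Tangency of A1 to QB means the radius JB is perpendicular to QB, so J = B + (0, -5.2) = (-53.0, -5.20). On A1, B sits at bearing 90° from J; an 84° counterclockwise sweep puts C at bearing 174°, so C = J + 5.2·(cos 174°, sin 174°) = (-58.2, -4.66). Then |QC| = |C − Q| = 58.4.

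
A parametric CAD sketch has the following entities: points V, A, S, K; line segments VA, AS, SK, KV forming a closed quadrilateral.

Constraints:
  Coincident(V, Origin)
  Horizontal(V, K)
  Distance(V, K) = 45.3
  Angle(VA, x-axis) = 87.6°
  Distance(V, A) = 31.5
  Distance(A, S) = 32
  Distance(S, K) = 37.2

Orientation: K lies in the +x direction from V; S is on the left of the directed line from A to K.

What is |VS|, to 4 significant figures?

48.28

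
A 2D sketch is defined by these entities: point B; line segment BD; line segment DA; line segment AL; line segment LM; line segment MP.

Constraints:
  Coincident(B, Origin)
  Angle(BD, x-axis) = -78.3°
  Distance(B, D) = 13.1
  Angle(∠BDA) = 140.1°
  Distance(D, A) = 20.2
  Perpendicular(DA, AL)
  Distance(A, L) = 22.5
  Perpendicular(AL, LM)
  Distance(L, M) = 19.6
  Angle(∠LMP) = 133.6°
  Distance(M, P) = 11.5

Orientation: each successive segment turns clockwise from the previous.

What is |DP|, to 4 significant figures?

15.96

B is at the origin; BD runs at -78.3° with length 13.1, so D = (2.657, -12.83). ∠BDA = 140.1° gives DA at -118.2° from the x-axis; with |DA| = 20.2, A = (-6.889, -30.63). DA is perpendicular to AL, so AL runs at 151.8°; with |AL| = 22.5, L = (-26.72, -20.00). AL is perpendicular to LM, so LM runs at 61.80°; with |LM| = 19.6, M = (-17.46, -2.724). ∠LMP = 133.6° gives MP at 15.40° from the x-axis; with |MP| = 11.5, P = (-6.369, 0.3297). Then |DP| = |P − D| = 15.96.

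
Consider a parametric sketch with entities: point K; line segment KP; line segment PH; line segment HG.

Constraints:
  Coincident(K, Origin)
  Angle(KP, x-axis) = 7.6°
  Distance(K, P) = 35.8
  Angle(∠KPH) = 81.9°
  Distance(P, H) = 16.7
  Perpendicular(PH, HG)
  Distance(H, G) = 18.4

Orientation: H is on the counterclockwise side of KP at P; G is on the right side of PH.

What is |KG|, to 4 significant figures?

55.09

K is at the origin; KP runs at 7.6° with length 35.8, so P = 35.8·(cos 7.6°, sin 7.6°) = (35.49, 4.735). ∠KPH = 81.9°, so PH runs at 7.6° + (180° − 81.9°) = 105.7° from the x-axis; with |PH| = 16.7, H = P + 16.7·(cos 105.7°, sin 105.7°) = (30.97, 20.81). The perpendicularity gives HG at right angles to PH; with |HG| = 18.4 on the right of PH, G = H + 18.4·(0.9627, 0.2706) = (48.68, 25.79). Then |KG| = |G − K| = 55.09.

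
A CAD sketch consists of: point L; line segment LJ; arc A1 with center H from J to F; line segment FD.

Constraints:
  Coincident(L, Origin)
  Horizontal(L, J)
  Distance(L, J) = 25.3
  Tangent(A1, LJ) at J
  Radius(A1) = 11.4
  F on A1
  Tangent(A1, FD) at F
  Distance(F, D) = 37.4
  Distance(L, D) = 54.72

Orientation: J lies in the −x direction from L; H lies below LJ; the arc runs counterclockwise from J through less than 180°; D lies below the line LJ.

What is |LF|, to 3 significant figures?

39.1

L is at the origin; L and J share the same y with |LJ| = 25.3 and J on the −x side, so J = (-25.3, 0.00). Tangency of A1 to LJ means the radius HJ is perpendicular to LJ, so H = J + (0, -11.4) = (-25.3, -11.4). Since HF ⟂ FD (tangency), |HD| = √(11.4² + 37.4²) = 39.1 regardless of where F sits on A1. So D lies on both circle(L, 54.72) and circle(H, 39.1); the below-LJ intersection is D = (-21.5, -50.3). F is the foot of the tangent from D: F = (-35.8, -15.8).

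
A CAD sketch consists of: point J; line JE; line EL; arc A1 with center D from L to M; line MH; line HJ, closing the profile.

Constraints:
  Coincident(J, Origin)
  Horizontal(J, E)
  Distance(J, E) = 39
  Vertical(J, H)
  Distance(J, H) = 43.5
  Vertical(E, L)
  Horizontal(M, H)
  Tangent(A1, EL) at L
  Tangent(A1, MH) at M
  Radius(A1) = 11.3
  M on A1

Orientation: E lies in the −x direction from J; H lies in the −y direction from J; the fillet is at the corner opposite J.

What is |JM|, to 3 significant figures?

51.6

J is at the origin; JE is horizontal with |JE| = 39.0 and E on the −x side, so E = (-39.0, 0.00). JH is vertical with |JH| = 43.5 and H on the −y side, so H = (0.00, -43.5). The virtual corner opposite J is at (-39.0, -43.5). Tangency of A1 to EL means the radius DL is perpendicular to EL and A1 meets MH tangentially, so DM is at right angles to MH, with radius 11.3, so the center D sits 11.3 in from both sides at D = (-27.7, -32.2). That places the tangent points at L = (-39.0, -32.2) on EL and M = (-27.7, -43.5) on MH. Then |JM| = |M − J| = 51.6.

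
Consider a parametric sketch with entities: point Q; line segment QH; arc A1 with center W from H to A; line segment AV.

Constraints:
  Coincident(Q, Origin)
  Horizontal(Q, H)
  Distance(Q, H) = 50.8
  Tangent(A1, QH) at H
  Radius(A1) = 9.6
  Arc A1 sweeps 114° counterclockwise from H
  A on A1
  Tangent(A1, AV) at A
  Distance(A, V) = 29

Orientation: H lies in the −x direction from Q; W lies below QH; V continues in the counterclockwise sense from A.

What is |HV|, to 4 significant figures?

40.11

On A1, H sits at bearing 90° from W; a 114° counterclockwise sweep puts A at bearing 204°, so A = W + 9.6·(cos 204°, sin 204°) = (-59.57, -13.50). Tangency of A1 to AV means the radius WA is perpendicular to AV, so AV runs along (−sin 204°, cos 204°); with |AV| = 29.0, V = (-47.77, -40.00). Then |HV| = |V − H| = 40.11.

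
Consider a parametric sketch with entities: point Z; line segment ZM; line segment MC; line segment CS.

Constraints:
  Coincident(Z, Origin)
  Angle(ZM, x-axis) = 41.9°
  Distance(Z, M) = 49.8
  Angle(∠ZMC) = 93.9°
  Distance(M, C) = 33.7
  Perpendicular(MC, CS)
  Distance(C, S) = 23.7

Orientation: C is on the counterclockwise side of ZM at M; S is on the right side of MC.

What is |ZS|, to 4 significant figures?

82.22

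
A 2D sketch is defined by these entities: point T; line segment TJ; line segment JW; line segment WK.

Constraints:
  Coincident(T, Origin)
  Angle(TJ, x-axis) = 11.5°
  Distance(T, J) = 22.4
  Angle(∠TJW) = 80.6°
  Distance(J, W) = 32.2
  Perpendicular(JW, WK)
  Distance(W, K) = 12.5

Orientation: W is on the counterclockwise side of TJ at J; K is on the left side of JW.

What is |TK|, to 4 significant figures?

30.11

T is at the origin; TJ runs at 11.5° with length 22.4, so J = 22.4·(cos 11.5°, sin 11.5°) = (21.95, 4.466). ∠TJW = 80.6°, so JW runs at 11.5° + (180° − 80.6°) = 110.9° from the x-axis; with |JW| = 32.2, W = J + 32.2·(cos 110.9°, sin 110.9°) = (10.46, 34.55). JW is perpendicular to WK; with |WK| = 12.5 on the left of JW, K = W + 12.5·(-0.9342, -0.3567) = (-1.214, 30.09). Then |TK| = |K − T| = 30.11.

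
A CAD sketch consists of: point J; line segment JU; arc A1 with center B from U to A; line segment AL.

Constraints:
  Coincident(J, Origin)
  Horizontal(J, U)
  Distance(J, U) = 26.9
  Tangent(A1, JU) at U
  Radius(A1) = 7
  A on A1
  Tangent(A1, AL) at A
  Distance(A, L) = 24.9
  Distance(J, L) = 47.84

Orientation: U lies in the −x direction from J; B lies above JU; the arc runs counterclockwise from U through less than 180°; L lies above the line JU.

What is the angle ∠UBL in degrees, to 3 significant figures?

158°

J is at the origin; JU is horizontal with |JU| = 26.9 and U on the −x side, so U = (-26.9, 0.00). A1 meets JU tangentially, so BU is at right angles to JU, so B = U + (0, 7) = (-26.9, 7.00). Since BA ⟂ AL (tangency), |BL| = √(7.0² + 24.9²) = 25.9 regardless of where A sits on A1. So L lies on both circle(J, 47.84) and circle(B, 25.9); the above-JU intersection is L = (-36.4, 31.1). A is the foot of the tangent from L: A = (-21.3, 11.2).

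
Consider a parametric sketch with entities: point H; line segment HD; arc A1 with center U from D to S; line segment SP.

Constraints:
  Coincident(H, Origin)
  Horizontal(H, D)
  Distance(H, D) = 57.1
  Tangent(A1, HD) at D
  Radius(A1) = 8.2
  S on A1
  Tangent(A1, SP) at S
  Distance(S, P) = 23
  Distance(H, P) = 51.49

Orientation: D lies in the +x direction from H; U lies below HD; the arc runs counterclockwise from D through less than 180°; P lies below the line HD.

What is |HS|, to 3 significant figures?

49.6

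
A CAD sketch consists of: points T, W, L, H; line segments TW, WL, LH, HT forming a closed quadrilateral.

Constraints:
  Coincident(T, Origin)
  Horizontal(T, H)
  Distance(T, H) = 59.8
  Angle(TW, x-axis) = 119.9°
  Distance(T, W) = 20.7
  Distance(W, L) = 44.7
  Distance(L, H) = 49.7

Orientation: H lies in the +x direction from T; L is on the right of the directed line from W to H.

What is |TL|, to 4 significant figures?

24.06

Checks: |WL| = 44.70 ✓; |LH| = 49.70 ✓.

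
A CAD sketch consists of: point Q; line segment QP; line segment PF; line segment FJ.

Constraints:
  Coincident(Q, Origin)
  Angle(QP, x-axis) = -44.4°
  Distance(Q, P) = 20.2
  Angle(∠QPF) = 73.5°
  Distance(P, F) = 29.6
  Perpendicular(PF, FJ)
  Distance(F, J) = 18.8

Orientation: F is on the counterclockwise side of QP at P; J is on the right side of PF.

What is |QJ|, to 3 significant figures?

45.0

Q is at the origin; QP runs at -44.4° with length 20.2, so P = 20.2·(cos -44.4°, sin -44.4°) = (14.4, -14.1). ∠QPF = 73.5°, so PF runs at -44.4° + (180° − 73.5°) = 62.1° from the x-axis; with |PF| = 29.6, F = P + 29.6·(cos 62.1°, sin 62.1°) = (28.3, 12.0). The perpendicularity gives FJ at right angles to PF; with |FJ| = 18.8 on the right of PF, J = F + 18.8·(0.884, -0.468) = (44.9, 3.23). Then |QJ| = |J − Q| = 45.0.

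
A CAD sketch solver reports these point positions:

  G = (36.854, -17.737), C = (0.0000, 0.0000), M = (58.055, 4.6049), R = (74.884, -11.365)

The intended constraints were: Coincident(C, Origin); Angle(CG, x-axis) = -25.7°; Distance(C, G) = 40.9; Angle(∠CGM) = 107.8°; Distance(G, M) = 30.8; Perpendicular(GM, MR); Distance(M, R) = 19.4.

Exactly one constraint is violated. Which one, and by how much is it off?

Distance(M, R) = 19.4 — off by 3.80.

C = (0.00, 0.00) ✓; CG at -25.70° ✓; |CG| = 40.90 ✓; ∠CGM = 107.8° ✓; |GM| = 30.80 ✓; ∠(GM, MR) = 90.00° ✓; |MR| = 23.20 ✗.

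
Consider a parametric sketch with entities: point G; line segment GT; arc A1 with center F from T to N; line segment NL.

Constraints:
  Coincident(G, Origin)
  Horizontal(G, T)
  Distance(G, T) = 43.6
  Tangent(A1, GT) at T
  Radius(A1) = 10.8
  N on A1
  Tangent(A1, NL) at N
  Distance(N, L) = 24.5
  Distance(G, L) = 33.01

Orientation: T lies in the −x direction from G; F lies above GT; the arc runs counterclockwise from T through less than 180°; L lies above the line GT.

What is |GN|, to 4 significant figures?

34.91

G is at the origin; G and T share the same y with |GT| = 43.6 and T on the −x side, so T = (-43.60, 0.000). Since A1 is tangent to GT there, FT ⟂ GT, so F = T + (0, 10.8) = (-43.60, 10.80). Since FN ⟂ NL (tangency), |FL| = √(10.8² + 24.5²) = 26.77 regardless of where N sits on A1. So L lies on both circle(G, 33.01) and circle(F, 26.77); the above-GT intersection is L = (-21.13, 25.36). N is the foot of the tangent from L: N = (-34.57, 4.876).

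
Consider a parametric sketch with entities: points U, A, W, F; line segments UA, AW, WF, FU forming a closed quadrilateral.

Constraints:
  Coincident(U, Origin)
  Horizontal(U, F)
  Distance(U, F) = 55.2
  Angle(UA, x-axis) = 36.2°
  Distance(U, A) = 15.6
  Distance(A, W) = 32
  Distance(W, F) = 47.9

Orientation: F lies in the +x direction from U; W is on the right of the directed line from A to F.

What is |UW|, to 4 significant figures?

26.26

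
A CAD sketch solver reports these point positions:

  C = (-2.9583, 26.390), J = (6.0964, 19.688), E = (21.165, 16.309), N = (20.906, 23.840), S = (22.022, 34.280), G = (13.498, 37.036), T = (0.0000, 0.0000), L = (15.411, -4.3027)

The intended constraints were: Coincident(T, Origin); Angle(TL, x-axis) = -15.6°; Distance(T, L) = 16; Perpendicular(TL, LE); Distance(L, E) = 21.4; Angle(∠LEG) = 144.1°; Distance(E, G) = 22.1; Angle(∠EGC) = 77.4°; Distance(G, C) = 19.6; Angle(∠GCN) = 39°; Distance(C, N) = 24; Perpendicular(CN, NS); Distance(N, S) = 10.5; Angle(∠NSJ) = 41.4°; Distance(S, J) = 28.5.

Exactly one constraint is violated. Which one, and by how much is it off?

Distance(S, J) = 28.5 — off by 6.90.

T = (0.00, 0.00) ✓; TL at -15.60° ✓; |TL| = 16.00 ✓; ∠(TL, LE) = 90.00° ✓; |LE| = 21.40 ✓; ∠LEG = 144.1° ✓; |EG| = 22.10 ✓; ∠EGC = 77.40° ✓; |GC| = 19.60 ✓; ∠GCN = 39.00° ✓; |CN| = 24.00 ✓; ∠(CN, NS) = 90.00° ✓; |NS| = 10.50 ✓; ∠NSJ = 41.40° ✓; |SJ| = 21.60 ✗.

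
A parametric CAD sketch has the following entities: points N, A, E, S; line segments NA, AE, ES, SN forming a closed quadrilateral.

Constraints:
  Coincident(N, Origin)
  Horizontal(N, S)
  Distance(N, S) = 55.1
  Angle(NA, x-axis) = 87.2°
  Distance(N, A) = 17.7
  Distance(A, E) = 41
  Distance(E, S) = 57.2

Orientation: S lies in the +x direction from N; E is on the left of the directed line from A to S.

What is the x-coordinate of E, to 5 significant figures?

26.601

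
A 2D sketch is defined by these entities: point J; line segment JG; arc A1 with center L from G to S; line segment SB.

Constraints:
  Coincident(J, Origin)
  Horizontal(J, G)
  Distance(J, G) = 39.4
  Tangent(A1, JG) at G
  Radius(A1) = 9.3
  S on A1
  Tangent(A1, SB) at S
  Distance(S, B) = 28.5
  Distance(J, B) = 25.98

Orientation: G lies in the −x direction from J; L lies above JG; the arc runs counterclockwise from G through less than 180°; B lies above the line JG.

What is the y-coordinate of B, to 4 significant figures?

22.72

J is at the origin; J and G share the same y with |JG| = 39.4 and G on the −x side, so G = (-39.40, 0.000). A1 meets JG tangentially, so LG is at right angles to JG, so L = G + (0, 9.3) = (-39.40, 9.300). Since LS ⟂ SB (tangency), |LB| = √(9.3² + 28.5²) = 29.98 regardless of where S sits on A1. So B lies on both circle(J, 25.98) and circle(L, 29.98); the above-JG intersection is B = (-12.59, 22.72). S is the foot of the tangent from B: S = (-32.86, 2.686).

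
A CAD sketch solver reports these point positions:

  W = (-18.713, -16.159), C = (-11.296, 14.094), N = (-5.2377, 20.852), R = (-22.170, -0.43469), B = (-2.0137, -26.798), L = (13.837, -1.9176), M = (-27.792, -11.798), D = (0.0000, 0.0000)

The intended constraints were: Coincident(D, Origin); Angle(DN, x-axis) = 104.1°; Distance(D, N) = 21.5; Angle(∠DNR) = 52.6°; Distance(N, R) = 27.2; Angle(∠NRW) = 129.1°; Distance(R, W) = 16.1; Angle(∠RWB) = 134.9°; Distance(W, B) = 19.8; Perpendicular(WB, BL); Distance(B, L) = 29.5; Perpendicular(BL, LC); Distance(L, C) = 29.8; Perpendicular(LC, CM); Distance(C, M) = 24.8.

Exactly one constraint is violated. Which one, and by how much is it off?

Distance(C, M) = 24.8 — off by 5.90.

D = (0.00, 0.00) ✓; DN at 104.1° ✓; |DN| = 21.50 ✓; ∠DNR = 52.60° ✓; |NR| = 27.20 ✓; ∠NRW = 129.1° ✓; |RW| = 16.10 ✓; ∠RWB = 134.9° ✓; |WB| = 19.80 ✓; ∠(WB, BL) = 90.00° ✓; |BL| = 29.50 ✓; ∠(BL, LC) = 90.00° ✓; |LC| = 29.80 ✓; ∠(LC, CM) = 90.00° ✓; |CM| = 30.70 ✗.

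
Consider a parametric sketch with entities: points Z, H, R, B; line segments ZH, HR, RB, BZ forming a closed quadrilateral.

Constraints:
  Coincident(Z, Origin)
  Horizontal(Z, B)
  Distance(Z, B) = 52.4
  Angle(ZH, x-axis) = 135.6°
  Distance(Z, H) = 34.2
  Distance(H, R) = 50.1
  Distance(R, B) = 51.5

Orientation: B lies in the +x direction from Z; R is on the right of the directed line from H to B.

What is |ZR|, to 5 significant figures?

17.812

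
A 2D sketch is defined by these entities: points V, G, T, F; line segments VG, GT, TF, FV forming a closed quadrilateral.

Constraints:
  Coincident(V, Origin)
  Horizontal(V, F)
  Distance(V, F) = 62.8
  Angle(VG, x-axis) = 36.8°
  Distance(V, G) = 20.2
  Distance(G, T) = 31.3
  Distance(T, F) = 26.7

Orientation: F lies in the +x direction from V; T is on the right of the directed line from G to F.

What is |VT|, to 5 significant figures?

39.472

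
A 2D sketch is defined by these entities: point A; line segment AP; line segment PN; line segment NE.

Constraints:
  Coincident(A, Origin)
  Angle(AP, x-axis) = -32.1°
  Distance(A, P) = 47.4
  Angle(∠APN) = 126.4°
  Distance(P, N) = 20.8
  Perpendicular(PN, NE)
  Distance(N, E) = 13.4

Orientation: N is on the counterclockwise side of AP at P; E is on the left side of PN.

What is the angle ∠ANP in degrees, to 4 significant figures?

37.95°

A is at the origin; AP runs at -32.1° with length 47.4, so P = 47.4·(cos -32.1°, sin -32.1°) = (40.15, -25.19). ∠APN = 126.4°, so PN runs at -32.1° + (180° − 126.4°) = 21.50° from the x-axis; with |PN| = 20.8, N = P + 20.8·(cos 21.50°, sin 21.50°) = (59.51, -17.57). Then cos ∠ANP = NA·NP / (|NA||NP|), giving 37.95°.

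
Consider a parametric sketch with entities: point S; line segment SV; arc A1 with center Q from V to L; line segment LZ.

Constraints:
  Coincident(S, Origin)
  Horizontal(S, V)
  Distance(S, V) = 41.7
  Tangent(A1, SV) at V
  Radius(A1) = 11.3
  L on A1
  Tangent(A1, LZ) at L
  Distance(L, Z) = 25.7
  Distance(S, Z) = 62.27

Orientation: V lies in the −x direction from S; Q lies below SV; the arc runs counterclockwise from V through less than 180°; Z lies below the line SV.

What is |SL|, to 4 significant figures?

54.45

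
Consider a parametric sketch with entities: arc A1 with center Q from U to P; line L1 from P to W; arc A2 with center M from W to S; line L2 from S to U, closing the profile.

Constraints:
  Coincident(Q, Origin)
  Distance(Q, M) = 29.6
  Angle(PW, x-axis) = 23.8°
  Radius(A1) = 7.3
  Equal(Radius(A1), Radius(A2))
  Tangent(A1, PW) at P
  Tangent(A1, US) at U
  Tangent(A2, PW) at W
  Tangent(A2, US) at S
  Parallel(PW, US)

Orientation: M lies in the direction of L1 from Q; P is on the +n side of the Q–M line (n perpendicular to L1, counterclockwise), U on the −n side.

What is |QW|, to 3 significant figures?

30.5

The slot axis is L1's direction at 23.8°, so u = (cos 23.8°, sin 23.8°) = (0.915, 0.404) and n = (−sin 23.8°, cos 23.8°) = (-0.404, 0.915). Q is at the origin and M lies 29.6 along u from Q, so M = 29.6·u = (27.1, 11.9). Tangency of A1 to both parallel lines with radius 7.3 puts P and U at Q ± 7.3·n: P = (-2.95, 6.68), U = (2.95, -6.68). Equal radii place W and S the same way about M: W = M + 7.3·n = (24.1, 18.6), S = M − 7.3·n = (30.0, 5.27). Then |QW| = |W − Q| = 30.5.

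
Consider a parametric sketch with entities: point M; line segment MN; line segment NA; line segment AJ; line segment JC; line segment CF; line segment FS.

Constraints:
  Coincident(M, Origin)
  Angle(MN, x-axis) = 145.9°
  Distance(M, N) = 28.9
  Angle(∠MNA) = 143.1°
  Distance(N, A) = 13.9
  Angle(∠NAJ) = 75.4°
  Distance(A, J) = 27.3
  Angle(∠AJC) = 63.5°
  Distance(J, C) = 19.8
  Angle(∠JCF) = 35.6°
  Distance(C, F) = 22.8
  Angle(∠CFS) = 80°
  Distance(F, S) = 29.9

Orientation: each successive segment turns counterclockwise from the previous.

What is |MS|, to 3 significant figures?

40.3

∠JCF = 35.6° gives CF at -172° from the x-axis; with |CF| = 22.8, F = (-37.9, -0.0893). ∠CFS = 80.0° gives FS at -71.7° from the x-axis; with |FS| = 29.9, S = (-28.6, -28.5). Then |MS| = |S − M| = 40.3.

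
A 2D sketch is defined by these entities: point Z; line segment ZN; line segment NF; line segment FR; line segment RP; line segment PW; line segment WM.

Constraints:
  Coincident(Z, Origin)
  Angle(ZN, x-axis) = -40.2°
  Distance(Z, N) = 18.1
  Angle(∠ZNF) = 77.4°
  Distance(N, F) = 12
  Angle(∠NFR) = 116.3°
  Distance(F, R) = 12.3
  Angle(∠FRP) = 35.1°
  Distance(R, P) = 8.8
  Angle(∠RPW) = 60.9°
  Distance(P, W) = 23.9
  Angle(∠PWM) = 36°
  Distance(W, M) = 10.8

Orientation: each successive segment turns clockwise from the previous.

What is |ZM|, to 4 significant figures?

25.84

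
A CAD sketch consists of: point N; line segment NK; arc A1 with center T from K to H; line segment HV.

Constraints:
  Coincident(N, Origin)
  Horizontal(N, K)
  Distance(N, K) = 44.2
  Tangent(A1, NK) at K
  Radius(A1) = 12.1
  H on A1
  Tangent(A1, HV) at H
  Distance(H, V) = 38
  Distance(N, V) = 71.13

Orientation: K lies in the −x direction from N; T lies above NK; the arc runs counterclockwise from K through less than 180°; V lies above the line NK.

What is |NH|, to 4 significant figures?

37.32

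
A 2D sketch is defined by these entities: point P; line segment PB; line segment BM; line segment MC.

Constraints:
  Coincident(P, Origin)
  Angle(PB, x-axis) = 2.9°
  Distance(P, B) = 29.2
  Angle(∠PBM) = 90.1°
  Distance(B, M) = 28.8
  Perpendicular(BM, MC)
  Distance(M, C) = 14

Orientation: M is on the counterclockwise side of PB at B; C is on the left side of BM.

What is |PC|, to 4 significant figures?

32.61

P is at the origin; PB runs at 2.9° with length 29.2, so B = 29.2·(cos 2.9°, sin 2.9°) = (29.16, 1.477). ∠PBM = 90.1°, so BM runs at 2.9° + (180° − 90.1°) = 92.80° from the x-axis; with |BM| = 28.8, M = B + 28.8·(cos 92.80°, sin 92.80°) = (27.76, 30.24). BM is perpendicular to MC; with |MC| = 14.0 on the left of BM, C = M + 14.0·(-0.9988, -0.04885) = (13.77, 29.56). Then |PC| = |C − P| = 32.61.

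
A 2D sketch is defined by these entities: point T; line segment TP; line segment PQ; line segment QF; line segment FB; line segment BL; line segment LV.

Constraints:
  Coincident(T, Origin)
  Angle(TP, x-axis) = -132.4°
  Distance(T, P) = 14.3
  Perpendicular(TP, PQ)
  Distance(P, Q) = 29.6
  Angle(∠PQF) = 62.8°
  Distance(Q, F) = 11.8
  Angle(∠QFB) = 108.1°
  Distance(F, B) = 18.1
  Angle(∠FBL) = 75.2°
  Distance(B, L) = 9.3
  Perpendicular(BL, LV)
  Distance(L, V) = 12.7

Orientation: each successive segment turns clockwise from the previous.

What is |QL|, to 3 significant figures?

19.5

T is at the origin; TP runs at -132.4° with length 14.3, so P = (-9.64, -10.6). TP is perpendicular to PQ, so PQ runs at 138°; with |PQ| = 29.6, Q = (-31.5, 9.40). ∠PQF = 62.8° gives QF at 20.4° from the x-axis; with |QF| = 11.8, F = (-20.4, 13.5). ∠QFB = 108.1° gives FB at -51.5° from the x-axis; with |FB| = 18.1, B = (-9.17, -0.653). ∠FBL = 75.2° gives BL at -156° from the x-axis; with |BL| = 9.3, L = (-17.7, -4.39). Then |QL| = |L − Q| = 19.5.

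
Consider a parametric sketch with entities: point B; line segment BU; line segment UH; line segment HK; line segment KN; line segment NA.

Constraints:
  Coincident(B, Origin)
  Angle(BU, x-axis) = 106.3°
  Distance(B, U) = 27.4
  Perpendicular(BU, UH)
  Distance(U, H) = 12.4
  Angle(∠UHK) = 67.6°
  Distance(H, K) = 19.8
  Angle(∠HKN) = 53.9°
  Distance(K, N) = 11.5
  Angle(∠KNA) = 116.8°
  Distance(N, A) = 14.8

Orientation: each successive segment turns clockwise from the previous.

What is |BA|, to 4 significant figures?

32.18

B is at the origin; BU runs at 106.3° with length 27.4, so U = (-7.690, 26.30). BU is perpendicular to UH, so UH runs at 16.30°; with |UH| = 12.4, H = (4.211, 29.78). ∠UHK = 67.6° gives HK at -96.10° from the x-axis; with |HK| = 19.8, K = (2.107, 10.09). ∠HKN = 53.9° gives KN at 137.8° from the x-axis; with |KN| = 11.5, N = (-6.412, 17.82). ∠KNA = 116.8° gives NA at 74.60° from the x-axis; with |NA| = 14.8, A = (-2.482, 32.08). Then |BA| = |A − B| = 32.18.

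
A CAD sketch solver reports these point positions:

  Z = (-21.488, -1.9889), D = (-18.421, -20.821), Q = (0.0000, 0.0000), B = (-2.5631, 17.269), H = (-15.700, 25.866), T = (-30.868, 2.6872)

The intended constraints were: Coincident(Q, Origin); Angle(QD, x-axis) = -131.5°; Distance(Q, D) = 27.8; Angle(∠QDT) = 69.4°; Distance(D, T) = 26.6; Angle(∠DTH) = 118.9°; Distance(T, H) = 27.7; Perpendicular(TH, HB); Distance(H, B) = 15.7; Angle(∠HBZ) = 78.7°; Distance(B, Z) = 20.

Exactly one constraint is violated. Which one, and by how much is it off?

Distance(B, Z) = 20 — off by 7.00.

Q = (0.00, 0.00) ✓; QD at -131.5° ✓; |QD| = 27.80 ✓; ∠QDT = 69.40° ✓; |DT| = 26.60 ✓; ∠DTH = 118.9° ✓; |TH| = 27.70 ✓; ∠(TH, HB) = 90.00° ✓; |HB| = 15.70 ✓; ∠HBZ = 78.70° ✓; |BZ| = 27.00 ✗.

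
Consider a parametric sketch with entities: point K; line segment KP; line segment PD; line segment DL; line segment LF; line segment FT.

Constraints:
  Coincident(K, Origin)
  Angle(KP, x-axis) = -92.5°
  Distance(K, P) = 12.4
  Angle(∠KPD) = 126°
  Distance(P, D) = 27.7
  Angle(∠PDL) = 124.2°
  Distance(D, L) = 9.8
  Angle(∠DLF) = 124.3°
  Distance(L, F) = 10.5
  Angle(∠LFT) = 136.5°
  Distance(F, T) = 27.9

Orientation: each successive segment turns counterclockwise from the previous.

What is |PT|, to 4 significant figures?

29.94

∠DLF = 124.3° gives LF at 73.00° from the x-axis; with |LF| = 10.5, F = (33.56, -16.68). ∠LFT = 136.5° gives FT at 116.5° from the x-axis; with |FT| = 27.9, T = (21.12, 8.292). Then |PT| = |T − P| = 29.94.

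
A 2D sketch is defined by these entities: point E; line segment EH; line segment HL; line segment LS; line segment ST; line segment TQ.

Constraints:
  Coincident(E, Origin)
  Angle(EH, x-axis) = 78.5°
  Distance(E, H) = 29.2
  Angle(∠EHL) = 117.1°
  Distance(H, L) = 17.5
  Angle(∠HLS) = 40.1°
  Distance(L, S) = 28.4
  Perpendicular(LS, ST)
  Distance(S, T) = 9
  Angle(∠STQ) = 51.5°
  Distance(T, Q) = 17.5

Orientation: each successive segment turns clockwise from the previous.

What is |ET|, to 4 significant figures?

14.95

E is at the origin; EH runs at 78.5° with length 29.2, so H = (5.822, 28.61). ∠EHL = 117.1° gives HL at 15.60° from the x-axis; with |HL| = 17.5, L = (22.68, 33.32). ∠HLS = 40.1° gives LS at -124.3° from the x-axis; with |LS| = 28.4, S = (6.673, 9.859). The perpendicularity gives ST at right angles to LS, so ST runs at 145.7°; with |ST| = 9.0, T = (-0.7621, 14.93). Then |ET| = |T − E| = 14.95.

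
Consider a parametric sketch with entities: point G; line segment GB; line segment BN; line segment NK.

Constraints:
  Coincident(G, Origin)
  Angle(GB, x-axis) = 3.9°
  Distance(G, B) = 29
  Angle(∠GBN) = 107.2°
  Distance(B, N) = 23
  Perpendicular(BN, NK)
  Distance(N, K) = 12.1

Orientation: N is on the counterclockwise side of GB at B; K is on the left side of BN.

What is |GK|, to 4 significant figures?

35.22

∠GBN = 107.2°, so BN runs at 3.9° + (180° − 107.2°) = 76.70° from the x-axis; with |BN| = 23.0, N = B + 23.0·(cos 76.70°, sin 76.70°) = (34.22, 24.36). The perpendicularity gives NK at right angles to BN; with |NK| = 12.1 on the left of BN, K = N + 12.1·(-0.9732, 0.2300) = (22.45, 27.14). Then |GK| = |K − G| = 35.22.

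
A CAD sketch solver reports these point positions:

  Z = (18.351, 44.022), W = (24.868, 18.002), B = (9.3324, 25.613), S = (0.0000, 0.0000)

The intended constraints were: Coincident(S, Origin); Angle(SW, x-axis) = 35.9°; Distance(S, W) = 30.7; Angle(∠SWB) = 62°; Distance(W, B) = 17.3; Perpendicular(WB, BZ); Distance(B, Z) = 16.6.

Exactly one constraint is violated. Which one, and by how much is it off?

Distance(B, Z) = 16.6 — off by 3.90.

S = (0.00, 0.00) ✓; SW at 35.90° ✓; |SW| = 30.70 ✓; ∠SWB = 62.00° ✓; |WB| = 17.30 ✓; ∠(WB, BZ) = 90.00° ✓; |BZ| = 20.50 ✗.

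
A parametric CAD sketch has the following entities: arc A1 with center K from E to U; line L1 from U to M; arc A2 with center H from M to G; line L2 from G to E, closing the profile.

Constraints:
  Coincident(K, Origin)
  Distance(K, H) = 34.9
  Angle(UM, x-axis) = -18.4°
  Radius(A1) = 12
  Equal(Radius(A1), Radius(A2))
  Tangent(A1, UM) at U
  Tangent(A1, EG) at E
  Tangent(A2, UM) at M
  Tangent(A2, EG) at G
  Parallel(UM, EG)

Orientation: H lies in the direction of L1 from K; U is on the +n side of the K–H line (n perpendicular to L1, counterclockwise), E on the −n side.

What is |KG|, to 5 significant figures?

36.905

The slot axis is L1's direction at -18.4°, so u = (cos -18.4°, sin -18.4°) = (0.94888, -0.31565) and n = (−sin -18.4°, cos -18.4°) = (0.31565, 0.94888). K is at the origin and H lies 34.9 along u from K, so H = 34.9·u = (33.116, -11.016). Tangency of A1 to both parallel lines with radius 12.0 puts U and E at K ± 12.0·n: U = (3.7878, 11.387), E = (-3.7878, -11.387). Equal radii place M and G the same way about H: M = H + 12.0·n = (36.904, 0.37036), G = H − 12.0·n = (29.328, -22.403). Then |KG| = |G − K| = 36.905.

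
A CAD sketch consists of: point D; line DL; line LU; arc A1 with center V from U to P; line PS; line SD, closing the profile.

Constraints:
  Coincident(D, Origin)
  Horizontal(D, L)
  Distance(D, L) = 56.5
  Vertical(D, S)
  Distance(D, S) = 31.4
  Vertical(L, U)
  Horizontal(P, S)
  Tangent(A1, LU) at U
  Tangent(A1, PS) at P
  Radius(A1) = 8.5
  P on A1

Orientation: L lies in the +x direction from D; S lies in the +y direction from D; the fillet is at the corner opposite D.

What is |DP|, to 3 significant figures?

57.4

D is at the origin; DL is horizontal with |DL| = 56.5 and L on the +x side, so L = (56.5, 0.00). D and S share the same x with |DS| = 31.4 and S on the +y side, so S = (0.00, 31.4). The virtual corner opposite D is at (56.5, 31.4). A1 meets LU tangentially, so VU is at right angles to LU and the tangent condition forces VP to be normal to PS, with radius 8.5, so the center V sits 8.5 in from both sides at V = (48.0, 22.9). That places the tangent points at U = (56.5, 22.9) on LU and P = (48.0, 31.4) on PS. Then |DP| = |P − D| = 57.4.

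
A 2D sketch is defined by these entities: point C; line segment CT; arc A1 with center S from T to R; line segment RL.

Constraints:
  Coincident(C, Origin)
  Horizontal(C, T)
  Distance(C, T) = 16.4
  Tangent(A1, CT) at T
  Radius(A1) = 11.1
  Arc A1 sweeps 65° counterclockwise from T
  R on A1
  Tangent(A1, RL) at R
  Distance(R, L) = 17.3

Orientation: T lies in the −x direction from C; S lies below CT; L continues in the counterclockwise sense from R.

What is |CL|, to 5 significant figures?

40.353

C is at the origin; CT is horizontal with |CT| = 16.4 and T on the −x side, so T = (-16.400, 0.0000). The tangent condition forces ST to be normal to CT, so S = T + (0, -11.1) = (-16.400, -11.100). On A1, T sits at bearing 90° from S; a 65° counterclockwise sweep puts R at bearing 155°, so R = S + 11.1·(cos 155°, sin 155°) = (-26.460, -6.4089). Tangency of A1 to RL means the radius SR is perpendicular to RL, so RL runs along (−sin 155°, cos 155°); with |RL| = 17.3, L = (-33.771, -22.088). Then |CL| = |L − C| = 40.353.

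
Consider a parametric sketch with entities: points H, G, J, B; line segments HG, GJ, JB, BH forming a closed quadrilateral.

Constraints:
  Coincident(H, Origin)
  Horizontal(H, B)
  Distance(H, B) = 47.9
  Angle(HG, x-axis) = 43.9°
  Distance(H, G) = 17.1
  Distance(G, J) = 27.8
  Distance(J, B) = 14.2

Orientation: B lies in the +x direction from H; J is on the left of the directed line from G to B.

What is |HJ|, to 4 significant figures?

41.84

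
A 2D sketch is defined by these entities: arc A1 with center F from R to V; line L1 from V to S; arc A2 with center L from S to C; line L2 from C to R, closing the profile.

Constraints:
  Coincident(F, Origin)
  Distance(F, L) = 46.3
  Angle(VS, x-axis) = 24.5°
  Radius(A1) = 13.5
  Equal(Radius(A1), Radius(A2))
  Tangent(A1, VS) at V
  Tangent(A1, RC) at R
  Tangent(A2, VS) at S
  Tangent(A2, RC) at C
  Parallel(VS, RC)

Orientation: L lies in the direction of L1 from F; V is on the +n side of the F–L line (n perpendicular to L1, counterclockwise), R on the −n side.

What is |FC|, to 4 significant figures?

48.23

The slot axis is L1's direction at 24.5°, so u = (cos 24.5°, sin 24.5°) = (0.9100, 0.4147) and n = (−sin 24.5°, cos 24.5°) = (-0.4147, 0.9100). F is at the origin and L lies 46.3 along u from F, so L = 46.3·u = (42.13, 19.20). Tangency of A1 to both parallel lines with radius 13.5 puts V and R at F ± 13.5·n: V = (-5.598, 12.28), R = (5.598, -12.28). Equal radii place S and C the same way about L: S = L + 13.5·n = (36.53, 31.48), C = L − 13.5·n = (47.73, 6.916). Then |FC| = |C − F| = 48.23.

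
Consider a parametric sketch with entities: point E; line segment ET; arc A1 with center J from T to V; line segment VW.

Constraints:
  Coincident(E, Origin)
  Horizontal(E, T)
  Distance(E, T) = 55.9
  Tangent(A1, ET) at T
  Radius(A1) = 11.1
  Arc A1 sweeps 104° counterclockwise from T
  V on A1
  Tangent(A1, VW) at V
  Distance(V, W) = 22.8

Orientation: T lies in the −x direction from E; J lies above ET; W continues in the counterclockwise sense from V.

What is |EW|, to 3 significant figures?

62.1

E is at the origin; ET is horizontal with |ET| = 55.9 and T on the −x side, so T = (-55.9, 0.00). The tangent condition forces JT to be normal to ET, so J = T + (0, 11.1) = (-55.9, 11.1). On A1, T sits at bearing -90° from J; a 104° counterclockwise sweep puts V at bearing 14°, so V = J + 11.1·(cos 14°, sin 14°) = (-45.1, 13.8). The tangent condition forces JV to be normal to VW, so VW runs along (−sin 14°, cos 14°); with |VW| = 22.8, W = (-50.6, 35.9). Then |EW| = |W − E| = 62.1.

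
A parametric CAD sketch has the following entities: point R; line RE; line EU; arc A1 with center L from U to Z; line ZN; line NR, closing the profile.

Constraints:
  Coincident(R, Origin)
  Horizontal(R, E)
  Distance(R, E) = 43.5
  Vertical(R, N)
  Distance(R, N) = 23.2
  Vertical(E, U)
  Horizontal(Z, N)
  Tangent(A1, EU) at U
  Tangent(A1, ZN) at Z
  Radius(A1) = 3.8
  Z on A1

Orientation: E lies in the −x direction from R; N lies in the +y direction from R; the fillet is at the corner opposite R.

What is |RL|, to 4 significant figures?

44.19

R and N share the same x with |RN| = 23.2 and N on the +y side, so N = (0.000, 23.20). The virtual corner opposite R is at (-43.50, 23.20). A1 meets EU tangentially, so LU is at right angles to EU and the tangent condition forces LZ to be normal to ZN, with radius 3.8, so the center L sits 3.8 in from both sides at L = (-39.70, 19.40). Then |RL| = |L − R| = 44.19.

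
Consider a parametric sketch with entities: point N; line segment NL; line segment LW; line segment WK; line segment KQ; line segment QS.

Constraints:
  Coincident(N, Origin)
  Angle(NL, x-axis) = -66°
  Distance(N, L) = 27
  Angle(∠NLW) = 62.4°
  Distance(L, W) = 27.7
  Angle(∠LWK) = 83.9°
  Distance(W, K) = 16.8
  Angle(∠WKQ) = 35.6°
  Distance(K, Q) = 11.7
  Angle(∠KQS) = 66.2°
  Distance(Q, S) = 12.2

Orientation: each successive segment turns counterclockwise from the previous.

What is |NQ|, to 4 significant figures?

19.01

∠LWK = 83.9° gives WK at 147.7° from the x-axis; with |WK| = 16.8, K = (13.99, 6.020). ∠WKQ = 35.6° gives KQ at -67.90° from the x-axis; with |KQ| = 11.7, Q = (18.39, -4.821). Then |NQ| = |Q − N| = 19.01.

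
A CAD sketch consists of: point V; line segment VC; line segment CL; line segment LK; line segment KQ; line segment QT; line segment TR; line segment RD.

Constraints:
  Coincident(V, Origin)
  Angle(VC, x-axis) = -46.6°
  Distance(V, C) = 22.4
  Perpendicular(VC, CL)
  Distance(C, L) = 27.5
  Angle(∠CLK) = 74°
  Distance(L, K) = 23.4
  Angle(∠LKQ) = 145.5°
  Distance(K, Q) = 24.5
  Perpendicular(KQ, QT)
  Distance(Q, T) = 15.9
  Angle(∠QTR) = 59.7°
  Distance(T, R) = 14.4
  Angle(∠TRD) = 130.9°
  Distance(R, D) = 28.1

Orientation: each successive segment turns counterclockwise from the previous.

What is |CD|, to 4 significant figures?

49.98

V is at the origin; VC runs at -46.6° with length 22.4, so C = (15.39, -16.28). The perpendicularity gives CL at right angles to VC, so CL runs at 43.40°; with |CL| = 27.5, L = (35.37, 2.620). ∠CLK = 74.0° gives LK at 149.4° from the x-axis; with |LK| = 23.4, K = (15.23, 14.53). ∠LKQ = 145.5° gives KQ at -176.1° from the x-axis; with |KQ| = 24.5, Q = (-9.213, 12.86). KQ ⟂ QT, so QT runs at -86.10°; with |QT| = 15.9, T = (-8.132, -2.998). ∠QTR = 59.7° gives TR at 34.20° from the x-axis; with |TR| = 14.4, R = (3.778, 5.096). ∠TRD = 130.9° gives RD at 83.30° from the x-axis; with |RD| = 28.1, D = (7.057, 33.00). Then |CD| = |D − C| = 49.98.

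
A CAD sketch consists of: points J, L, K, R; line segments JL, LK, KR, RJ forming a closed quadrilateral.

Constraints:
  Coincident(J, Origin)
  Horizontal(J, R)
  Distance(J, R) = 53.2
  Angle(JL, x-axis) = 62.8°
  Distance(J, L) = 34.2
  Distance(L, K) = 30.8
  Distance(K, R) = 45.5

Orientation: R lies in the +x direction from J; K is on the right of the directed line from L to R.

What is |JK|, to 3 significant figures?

7.73

Checks: |LK| = 30.80 ✓; |KR| = 45.50 ✓.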